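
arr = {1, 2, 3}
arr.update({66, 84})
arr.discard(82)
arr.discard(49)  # {1, 2, 3, 66, 84}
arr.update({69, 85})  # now {1, 2, 3, 66, 69, 84, 85}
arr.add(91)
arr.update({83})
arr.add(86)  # {1, 2, 3, 66, 69, 83, 84, 85, 86, 91}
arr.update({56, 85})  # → {1, 2, 3, 56, 66, 69, 83, 84, 85, 86, 91}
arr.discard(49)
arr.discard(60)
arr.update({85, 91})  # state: {1, 2, 3, 56, 66, 69, 83, 84, 85, 86, 91}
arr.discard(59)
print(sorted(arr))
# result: [1, 2, 3, 56, 66, 69, 83, 84, 85, 86, 91]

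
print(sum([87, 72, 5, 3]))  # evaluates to 167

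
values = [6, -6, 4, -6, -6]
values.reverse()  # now [-6, -6, 4, -6, 6]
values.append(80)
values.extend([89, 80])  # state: [-6, -6, 4, -6, 6, 80, 89, 80]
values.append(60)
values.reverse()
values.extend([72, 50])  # [60, 80, 89, 80, 6, -6, 4, -6, -6, 72, 50]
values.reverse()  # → [50, 72, -6, -6, 4, -6, 6, 80, 89, 80, 60]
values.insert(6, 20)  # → [50, 72, -6, -6, 4, -6, 20, 6, 80, 89, 80, 60]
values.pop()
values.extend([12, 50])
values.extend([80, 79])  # [50, 72, -6, -6, 4, -6, 20, 6, 80, 89, 80, 12, 50, 80, 79]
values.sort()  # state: [-6, -6, -6, 4, 6, 12, 20, 50, 50, 72, 79, 80, 80, 80, 89]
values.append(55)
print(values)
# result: [-6, -6, -6, 4, 6, 12, 20, 50, 50, 72, 79, 80, 80, 80, 89, 55]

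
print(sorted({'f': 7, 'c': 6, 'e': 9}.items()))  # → [('c', 6), ('e', 9), ('f', 7)]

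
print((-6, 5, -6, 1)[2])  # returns -6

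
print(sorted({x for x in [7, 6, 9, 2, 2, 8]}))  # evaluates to [2, 6, 7, 8, 9]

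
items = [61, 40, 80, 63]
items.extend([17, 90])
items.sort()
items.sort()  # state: [17, 40, 61, 63, 80, 90]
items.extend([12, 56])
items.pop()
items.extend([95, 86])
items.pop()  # 86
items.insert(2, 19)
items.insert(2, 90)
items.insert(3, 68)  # [17, 40, 90, 68, 19, 61, 63, 80, 90, 12, 95]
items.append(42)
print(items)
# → [17, 40, 90, 68, 19, 61, 63, 80, 90, 12, 95, 42]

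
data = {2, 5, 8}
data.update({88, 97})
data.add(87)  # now {2, 5, 8, 87, 88, 97}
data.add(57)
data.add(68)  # {2, 5, 8, 57, 68, 87, 88, 97}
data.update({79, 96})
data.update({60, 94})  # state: {2, 5, 8, 57, 60, 68, 79, 87, 88, 94, 96, 97}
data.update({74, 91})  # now {2, 5, 8, 57, 60, 68, 74, 79, 87, 88, 91, 94, 96, 97}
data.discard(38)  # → {2, 5, 8, 57, 60, 68, 74, 79, 87, 88, 91, 94, 96, 97}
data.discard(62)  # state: {2, 5, 8, 57, 60, 68, 74, 79, 87, 88, 91, 94, 96, 97}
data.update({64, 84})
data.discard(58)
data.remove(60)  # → {2, 5, 8, 57, 64, 68, 74, 79, 84, 87, 88, 91, 94, 96, 97}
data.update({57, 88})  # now {2, 5, 8, 57, 64, 68, 74, 79, 84, 87, 88, 91, 94, 96, 97}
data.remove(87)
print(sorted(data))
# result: [2, 5, 8, 57, 64, 68, 74, 79, 84, 88, 91, 94, 96, 97]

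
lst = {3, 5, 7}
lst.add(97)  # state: {3, 5, 7, 97}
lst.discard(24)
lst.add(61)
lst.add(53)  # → {3, 5, 7, 53, 61, 97}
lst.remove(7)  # {3, 5, 53, 61, 97}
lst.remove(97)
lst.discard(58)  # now {3, 5, 53, 61}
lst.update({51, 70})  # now {3, 5, 51, 53, 61, 70}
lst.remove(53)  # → {3, 5, 51, 61, 70}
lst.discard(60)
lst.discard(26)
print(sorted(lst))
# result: [3, 5, 51, 61, 70]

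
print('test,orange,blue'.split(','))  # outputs ['test', 'orange', 'blue']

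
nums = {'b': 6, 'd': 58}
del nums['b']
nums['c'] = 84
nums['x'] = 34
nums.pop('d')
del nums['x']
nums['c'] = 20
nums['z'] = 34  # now {'c': 20, 'z': 34}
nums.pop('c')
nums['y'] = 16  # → {'z': 34, 'y': 16}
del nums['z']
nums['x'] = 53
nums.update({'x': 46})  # {'y': 16, 'x': 46}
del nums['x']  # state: {'y': 16}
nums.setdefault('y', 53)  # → 16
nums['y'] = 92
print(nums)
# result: {'y': 92}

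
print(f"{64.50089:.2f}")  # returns 64.50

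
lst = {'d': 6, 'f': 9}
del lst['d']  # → {'f': 9}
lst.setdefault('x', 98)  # 98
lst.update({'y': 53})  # {'f': 9, 'x': 98, 'y': 53}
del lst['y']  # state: {'f': 9, 'x': 98}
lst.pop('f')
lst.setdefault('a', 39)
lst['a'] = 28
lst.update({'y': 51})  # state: {'x': 98, 'a': 28, 'y': 51}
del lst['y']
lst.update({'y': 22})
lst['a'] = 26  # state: {'x': 98, 'a': 26, 'y': 22}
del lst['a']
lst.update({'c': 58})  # {'x': 98, 'y': 22, 'c': 58}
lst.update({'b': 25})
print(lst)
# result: {'x': 98, 'y': 22, 'c': 58, 'b': 25}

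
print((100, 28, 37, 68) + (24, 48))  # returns (100, 28, 37, 68, 24, 48)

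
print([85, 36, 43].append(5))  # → None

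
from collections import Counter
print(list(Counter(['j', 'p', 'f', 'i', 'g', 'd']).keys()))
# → ['j', 'p', 'f', 'i', 'g', 'd']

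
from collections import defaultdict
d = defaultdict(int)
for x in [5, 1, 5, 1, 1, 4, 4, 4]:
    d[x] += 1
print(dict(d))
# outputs {5: 2, 1: 3, 4: 3}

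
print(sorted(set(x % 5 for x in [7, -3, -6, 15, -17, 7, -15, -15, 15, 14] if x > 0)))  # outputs [0, 2, 4]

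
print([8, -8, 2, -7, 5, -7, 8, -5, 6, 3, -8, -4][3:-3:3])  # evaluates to [-7, 8]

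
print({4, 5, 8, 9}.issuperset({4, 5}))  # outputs True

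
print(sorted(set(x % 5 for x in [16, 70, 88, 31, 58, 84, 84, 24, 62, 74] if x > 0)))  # [0, 1, 2, 3, 4]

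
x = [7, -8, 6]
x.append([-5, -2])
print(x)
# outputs [7, -8, 6, [-5, -2]]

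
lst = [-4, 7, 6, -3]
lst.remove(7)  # [-4, 6, -3]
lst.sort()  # [-4, -3, 6]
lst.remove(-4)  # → [-3, 6]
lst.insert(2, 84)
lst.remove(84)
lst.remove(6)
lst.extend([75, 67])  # [-3, 75, 67]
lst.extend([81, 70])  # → [-3, 75, 67, 81, 70]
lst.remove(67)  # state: [-3, 75, 81, 70]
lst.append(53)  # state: [-3, 75, 81, 70, 53]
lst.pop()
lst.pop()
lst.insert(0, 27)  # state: [27, -3, 75, 81]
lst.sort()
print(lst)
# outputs [-3, 27, 75, 81]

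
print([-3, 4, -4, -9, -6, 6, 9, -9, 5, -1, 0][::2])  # [-3, -4, -6, 9, 5, 0]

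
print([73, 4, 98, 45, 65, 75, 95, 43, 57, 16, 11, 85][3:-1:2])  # [45, 75, 43, 16]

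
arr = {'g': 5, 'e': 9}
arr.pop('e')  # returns 9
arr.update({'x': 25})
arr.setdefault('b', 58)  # 58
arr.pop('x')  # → 25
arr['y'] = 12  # {'g': 5, 'b': 58, 'y': 12}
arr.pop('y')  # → 12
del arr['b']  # {'g': 5}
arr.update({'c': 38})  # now {'g': 5, 'c': 38}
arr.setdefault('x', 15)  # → 15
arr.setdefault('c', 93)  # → 38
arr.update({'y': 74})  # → {'g': 5, 'c': 38, 'x': 15, 'y': 74}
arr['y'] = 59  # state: {'g': 5, 'c': 38, 'x': 15, 'y': 59}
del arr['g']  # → {'c': 38, 'x': 15, 'y': 59}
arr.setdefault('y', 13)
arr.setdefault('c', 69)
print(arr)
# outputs {'c': 38, 'x': 15, 'y': 59}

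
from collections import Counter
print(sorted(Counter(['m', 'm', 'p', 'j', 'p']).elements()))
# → ['j', 'm', 'm', 'p', 'p']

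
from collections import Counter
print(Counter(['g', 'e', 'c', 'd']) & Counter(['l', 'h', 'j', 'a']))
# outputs Counter()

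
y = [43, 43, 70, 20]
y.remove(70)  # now [43, 43, 20]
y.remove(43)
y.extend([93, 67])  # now [43, 20, 93, 67]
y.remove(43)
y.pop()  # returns 67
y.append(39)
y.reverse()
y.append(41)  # [39, 93, 20, 41]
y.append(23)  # [39, 93, 20, 41, 23]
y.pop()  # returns 23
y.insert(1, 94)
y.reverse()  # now [41, 20, 93, 94, 39]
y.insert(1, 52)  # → [41, 52, 20, 93, 94, 39]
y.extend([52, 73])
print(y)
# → [41, 52, 20, 93, 94, 39, 52, 73]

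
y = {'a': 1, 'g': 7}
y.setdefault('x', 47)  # 47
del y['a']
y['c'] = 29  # {'g': 7, 'x': 47, 'c': 29}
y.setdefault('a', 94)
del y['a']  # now {'g': 7, 'x': 47, 'c': 29}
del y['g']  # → {'x': 47, 'c': 29}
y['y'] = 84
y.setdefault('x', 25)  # 47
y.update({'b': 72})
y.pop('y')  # 84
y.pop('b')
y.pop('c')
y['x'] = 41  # {'x': 41}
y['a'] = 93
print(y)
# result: {'x': 41, 'a': 93}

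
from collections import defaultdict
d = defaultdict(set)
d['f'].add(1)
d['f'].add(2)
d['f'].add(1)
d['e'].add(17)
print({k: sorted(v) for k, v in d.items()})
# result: {'f': [1, 2], 'e': [17]}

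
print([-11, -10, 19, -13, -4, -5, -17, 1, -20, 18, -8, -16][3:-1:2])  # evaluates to [-13, -5, 1, 18]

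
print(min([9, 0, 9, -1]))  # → -1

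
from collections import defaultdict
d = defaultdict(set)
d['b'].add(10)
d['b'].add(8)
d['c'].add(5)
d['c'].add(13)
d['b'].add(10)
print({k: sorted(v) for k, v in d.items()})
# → {'b': [8, 10], 'c': [5, 13]}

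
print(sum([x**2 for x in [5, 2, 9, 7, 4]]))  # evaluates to 175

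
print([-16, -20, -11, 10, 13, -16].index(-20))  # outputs 1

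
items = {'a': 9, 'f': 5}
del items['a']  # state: {'f': 5}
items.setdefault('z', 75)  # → 75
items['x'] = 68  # {'f': 5, 'z': 75, 'x': 68}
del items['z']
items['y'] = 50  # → {'f': 5, 'x': 68, 'y': 50}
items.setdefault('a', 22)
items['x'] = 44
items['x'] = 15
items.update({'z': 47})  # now {'f': 5, 'x': 15, 'y': 50, 'a': 22, 'z': 47}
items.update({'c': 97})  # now {'f': 5, 'x': 15, 'y': 50, 'a': 22, 'z': 47, 'c': 97}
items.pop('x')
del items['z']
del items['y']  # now {'f': 5, 'a': 22, 'c': 97}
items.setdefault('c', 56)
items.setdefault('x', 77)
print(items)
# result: {'f': 5, 'a': 22, 'c': 97, 'x': 77}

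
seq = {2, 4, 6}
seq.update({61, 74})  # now {2, 4, 6, 61, 74}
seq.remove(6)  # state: {2, 4, 61, 74}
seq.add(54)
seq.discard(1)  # {2, 4, 54, 61, 74}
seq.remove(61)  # {2, 4, 54, 74}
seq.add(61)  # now {2, 4, 54, 61, 74}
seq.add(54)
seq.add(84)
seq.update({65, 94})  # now {2, 4, 54, 61, 65, 74, 84, 94}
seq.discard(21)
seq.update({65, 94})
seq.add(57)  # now {2, 4, 54, 57, 61, 65, 74, 84, 94}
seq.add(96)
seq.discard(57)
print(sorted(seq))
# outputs [2, 4, 54, 61, 65, 74, 84, 94, 96]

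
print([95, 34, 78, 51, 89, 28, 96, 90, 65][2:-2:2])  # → [78, 89, 96]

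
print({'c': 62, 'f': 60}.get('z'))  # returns None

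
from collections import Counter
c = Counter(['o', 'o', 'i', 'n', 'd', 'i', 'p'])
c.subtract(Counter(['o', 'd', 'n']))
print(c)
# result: Counter({'i': 2, 'o': 1, 'p': 1, 'n': 0, 'd': 0})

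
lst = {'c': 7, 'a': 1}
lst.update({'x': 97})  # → {'c': 7, 'a': 1, 'x': 97}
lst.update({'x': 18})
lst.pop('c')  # 7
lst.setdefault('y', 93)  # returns 93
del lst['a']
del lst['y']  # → {'x': 18}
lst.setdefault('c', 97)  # 97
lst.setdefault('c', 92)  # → 97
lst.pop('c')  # 97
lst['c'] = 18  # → {'x': 18, 'c': 18}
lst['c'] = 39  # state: {'x': 18, 'c': 39}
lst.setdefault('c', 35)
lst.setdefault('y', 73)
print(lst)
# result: {'x': 18, 'c': 39, 'y': 73}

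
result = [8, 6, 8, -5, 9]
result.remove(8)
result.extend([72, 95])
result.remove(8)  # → [6, -5, 9, 72, 95]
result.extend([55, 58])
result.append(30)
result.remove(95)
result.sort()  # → [-5, 6, 9, 30, 55, 58, 72]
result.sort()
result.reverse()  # [72, 58, 55, 30, 9, 6, -5]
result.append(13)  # [72, 58, 55, 30, 9, 6, -5, 13]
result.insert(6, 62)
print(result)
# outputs [72, 58, 55, 30, 9, 6, 62, -5, 13]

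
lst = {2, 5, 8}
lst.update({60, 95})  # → {2, 5, 8, 60, 95}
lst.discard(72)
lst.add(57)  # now {2, 5, 8, 57, 60, 95}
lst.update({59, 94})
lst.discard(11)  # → {2, 5, 8, 57, 59, 60, 94, 95}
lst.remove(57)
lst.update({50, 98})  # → {2, 5, 8, 50, 59, 60, 94, 95, 98}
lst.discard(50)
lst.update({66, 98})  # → {2, 5, 8, 59, 60, 66, 94, 95, 98}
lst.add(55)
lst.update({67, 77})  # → {2, 5, 8, 55, 59, 60, 66, 67, 77, 94, 95, 98}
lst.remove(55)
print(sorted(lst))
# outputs [2, 5, 8, 59, 60, 66, 67, 77, 94, 95, 98]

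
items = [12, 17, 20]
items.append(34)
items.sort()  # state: [12, 17, 20, 34]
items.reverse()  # [34, 20, 17, 12]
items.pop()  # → 12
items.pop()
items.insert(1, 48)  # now [34, 48, 20]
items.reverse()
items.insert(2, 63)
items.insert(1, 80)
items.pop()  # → 34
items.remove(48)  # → [20, 80, 63]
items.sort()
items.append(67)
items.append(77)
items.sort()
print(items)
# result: [20, 63, 67, 77, 80]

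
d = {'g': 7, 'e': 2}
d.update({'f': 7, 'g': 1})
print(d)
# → {'g': 1, 'e': 2, 'f': 7}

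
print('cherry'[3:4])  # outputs r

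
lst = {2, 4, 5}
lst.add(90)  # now {2, 4, 5, 90}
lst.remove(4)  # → {2, 5, 90}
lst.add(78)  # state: {2, 5, 78, 90}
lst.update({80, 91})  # {2, 5, 78, 80, 90, 91}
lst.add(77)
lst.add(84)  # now {2, 5, 77, 78, 80, 84, 90, 91}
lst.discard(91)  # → {2, 5, 77, 78, 80, 84, 90}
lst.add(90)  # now {2, 5, 77, 78, 80, 84, 90}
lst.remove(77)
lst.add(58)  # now {2, 5, 58, 78, 80, 84, 90}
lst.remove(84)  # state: {2, 5, 58, 78, 80, 90}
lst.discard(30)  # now {2, 5, 58, 78, 80, 90}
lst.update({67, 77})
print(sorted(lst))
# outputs [2, 5, 58, 67, 77, 78, 80, 90]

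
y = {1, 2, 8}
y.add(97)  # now {1, 2, 8, 97}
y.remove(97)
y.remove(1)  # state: {2, 8}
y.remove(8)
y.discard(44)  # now {2}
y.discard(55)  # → {2}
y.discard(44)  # {2}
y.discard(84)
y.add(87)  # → {2, 87}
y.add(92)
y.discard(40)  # {2, 87, 92}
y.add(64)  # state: {2, 64, 87, 92}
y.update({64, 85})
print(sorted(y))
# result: [2, 64, 85, 87, 92]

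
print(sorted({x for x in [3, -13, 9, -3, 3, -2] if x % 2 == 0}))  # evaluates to [-2]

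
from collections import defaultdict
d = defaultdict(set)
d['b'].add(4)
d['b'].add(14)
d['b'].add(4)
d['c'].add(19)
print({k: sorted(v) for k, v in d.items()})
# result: {'b': [4, 14], 'c': [19]}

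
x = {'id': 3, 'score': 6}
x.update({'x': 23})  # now {'id': 3, 'score': 6, 'x': 23}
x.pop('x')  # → 23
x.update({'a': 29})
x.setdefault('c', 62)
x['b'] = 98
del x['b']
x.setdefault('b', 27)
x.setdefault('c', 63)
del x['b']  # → {'id': 3, 'score': 6, 'a': 29, 'c': 62}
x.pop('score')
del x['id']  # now {'a': 29, 'c': 62}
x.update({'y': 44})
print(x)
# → {'a': 29, 'c': 62, 'y': 44}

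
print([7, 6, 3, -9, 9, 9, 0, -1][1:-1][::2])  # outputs [6, -9, 9]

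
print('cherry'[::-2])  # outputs yrh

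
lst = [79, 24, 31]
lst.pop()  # 31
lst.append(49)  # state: [79, 24, 49]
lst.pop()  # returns 49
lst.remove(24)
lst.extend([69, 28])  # [79, 69, 28]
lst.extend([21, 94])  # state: [79, 69, 28, 21, 94]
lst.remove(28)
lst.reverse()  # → [94, 21, 69, 79]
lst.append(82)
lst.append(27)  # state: [94, 21, 69, 79, 82, 27]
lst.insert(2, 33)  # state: [94, 21, 33, 69, 79, 82, 27]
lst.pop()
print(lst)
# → [94, 21, 33, 69, 79, 82]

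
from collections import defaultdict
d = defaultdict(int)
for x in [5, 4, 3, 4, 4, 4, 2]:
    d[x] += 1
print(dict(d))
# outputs {5: 1, 4: 4, 3: 1, 2: 1}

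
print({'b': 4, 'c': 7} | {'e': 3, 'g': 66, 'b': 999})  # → {'b': 999, 'c': 7, 'e': 3, 'g': 66}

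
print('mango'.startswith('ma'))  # True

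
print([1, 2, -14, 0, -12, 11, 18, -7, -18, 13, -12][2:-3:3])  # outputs [-14, 11]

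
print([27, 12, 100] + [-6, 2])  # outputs [27, 12, 100, -6, 2]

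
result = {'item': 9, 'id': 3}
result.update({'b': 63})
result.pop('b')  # 63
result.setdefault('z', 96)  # 96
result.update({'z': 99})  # {'item': 9, 'id': 3, 'z': 99}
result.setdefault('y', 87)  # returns 87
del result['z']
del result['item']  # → {'id': 3, 'y': 87}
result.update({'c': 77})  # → {'id': 3, 'y': 87, 'c': 77}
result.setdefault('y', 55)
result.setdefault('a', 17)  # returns 17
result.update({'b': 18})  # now {'id': 3, 'y': 87, 'c': 77, 'a': 17, 'b': 18}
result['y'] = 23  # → {'id': 3, 'y': 23, 'c': 77, 'a': 17, 'b': 18}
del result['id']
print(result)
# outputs {'y': 23, 'c': 77, 'a': 17, 'b': 18}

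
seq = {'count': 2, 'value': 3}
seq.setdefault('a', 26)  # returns 26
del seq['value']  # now {'count': 2, 'a': 26}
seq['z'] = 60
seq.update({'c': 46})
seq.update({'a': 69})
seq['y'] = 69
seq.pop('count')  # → 2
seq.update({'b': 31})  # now {'a': 69, 'z': 60, 'c': 46, 'y': 69, 'b': 31}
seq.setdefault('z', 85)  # 60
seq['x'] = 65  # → {'a': 69, 'z': 60, 'c': 46, 'y': 69, 'b': 31, 'x': 65}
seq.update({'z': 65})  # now {'a': 69, 'z': 65, 'c': 46, 'y': 69, 'b': 31, 'x': 65}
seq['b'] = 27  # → {'a': 69, 'z': 65, 'c': 46, 'y': 69, 'b': 27, 'x': 65}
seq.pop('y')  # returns 69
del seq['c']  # {'a': 69, 'z': 65, 'b': 27, 'x': 65}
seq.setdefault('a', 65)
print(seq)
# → {'a': 69, 'z': 65, 'b': 27, 'x': 65}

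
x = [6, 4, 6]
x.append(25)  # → [6, 4, 6, 25]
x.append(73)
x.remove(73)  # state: [6, 4, 6, 25]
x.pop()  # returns 25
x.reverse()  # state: [6, 4, 6]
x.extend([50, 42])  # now [6, 4, 6, 50, 42]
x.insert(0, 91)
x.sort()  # [4, 6, 6, 42, 50, 91]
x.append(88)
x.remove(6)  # [4, 6, 42, 50, 91, 88]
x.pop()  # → 88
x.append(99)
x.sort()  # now [4, 6, 42, 50, 91, 99]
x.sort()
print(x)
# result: [4, 6, 42, 50, 91, 99]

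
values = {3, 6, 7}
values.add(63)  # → {3, 6, 7, 63}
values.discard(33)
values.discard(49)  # {3, 6, 7, 63}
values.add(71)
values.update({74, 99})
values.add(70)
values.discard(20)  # {3, 6, 7, 63, 70, 71, 74, 99}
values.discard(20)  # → {3, 6, 7, 63, 70, 71, 74, 99}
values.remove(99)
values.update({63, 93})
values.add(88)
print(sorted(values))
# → [3, 6, 7, 63, 70, 71, 74, 88, 93]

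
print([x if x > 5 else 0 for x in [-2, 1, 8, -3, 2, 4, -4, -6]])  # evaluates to [0, 0, 8, 0, 0, 0, 0, 0]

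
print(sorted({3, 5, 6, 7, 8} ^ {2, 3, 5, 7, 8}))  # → [2, 6]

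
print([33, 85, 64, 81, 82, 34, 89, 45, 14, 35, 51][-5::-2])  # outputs [89, 82, 64, 33]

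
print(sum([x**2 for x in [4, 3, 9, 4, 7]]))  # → 171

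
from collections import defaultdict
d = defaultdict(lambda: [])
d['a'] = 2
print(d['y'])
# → []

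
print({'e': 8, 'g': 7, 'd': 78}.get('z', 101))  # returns 101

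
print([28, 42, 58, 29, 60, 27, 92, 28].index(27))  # 5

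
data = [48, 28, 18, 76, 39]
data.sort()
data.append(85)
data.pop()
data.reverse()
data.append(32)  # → [76, 48, 39, 28, 18, 32]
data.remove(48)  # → [76, 39, 28, 18, 32]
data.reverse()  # [32, 18, 28, 39, 76]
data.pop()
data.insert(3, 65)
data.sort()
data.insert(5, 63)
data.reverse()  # [63, 65, 39, 32, 28, 18]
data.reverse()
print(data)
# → [18, 28, 32, 39, 65, 63]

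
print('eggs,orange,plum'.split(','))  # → ['eggs', 'orange', 'plum']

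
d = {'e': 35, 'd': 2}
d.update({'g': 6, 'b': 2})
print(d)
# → {'e': 35, 'd': 2, 'g': 6, 'b': 2}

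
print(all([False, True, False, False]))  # False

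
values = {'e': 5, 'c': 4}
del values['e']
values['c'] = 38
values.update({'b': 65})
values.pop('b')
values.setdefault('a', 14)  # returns 14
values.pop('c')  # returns 38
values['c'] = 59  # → {'a': 14, 'c': 59}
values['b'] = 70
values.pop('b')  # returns 70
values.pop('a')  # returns 14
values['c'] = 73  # {'c': 73}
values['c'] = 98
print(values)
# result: {'c': 98}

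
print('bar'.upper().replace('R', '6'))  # BA6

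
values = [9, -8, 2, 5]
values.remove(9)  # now [-8, 2, 5]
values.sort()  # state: [-8, 2, 5]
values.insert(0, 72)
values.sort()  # [-8, 2, 5, 72]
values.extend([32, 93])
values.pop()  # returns 93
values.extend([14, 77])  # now [-8, 2, 5, 72, 32, 14, 77]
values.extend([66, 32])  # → [-8, 2, 5, 72, 32, 14, 77, 66, 32]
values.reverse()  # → [32, 66, 77, 14, 32, 72, 5, 2, -8]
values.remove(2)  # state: [32, 66, 77, 14, 32, 72, 5, -8]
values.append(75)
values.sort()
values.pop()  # 77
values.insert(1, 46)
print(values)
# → [-8, 46, 5, 14, 32, 32, 66, 72, 75]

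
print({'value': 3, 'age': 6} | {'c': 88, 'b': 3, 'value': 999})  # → {'value': 999, 'age': 6, 'c': 88, 'b': 3}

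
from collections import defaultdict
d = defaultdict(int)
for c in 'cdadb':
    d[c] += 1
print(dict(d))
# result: {'c': 1, 'd': 2, 'a': 1, 'b': 1}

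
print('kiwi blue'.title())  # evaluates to Kiwi Blue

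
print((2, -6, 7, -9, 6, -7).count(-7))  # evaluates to 1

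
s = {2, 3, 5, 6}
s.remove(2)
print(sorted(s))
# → [3, 5, 6]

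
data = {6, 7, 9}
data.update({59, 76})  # {6, 7, 9, 59, 76}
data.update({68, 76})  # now {6, 7, 9, 59, 68, 76}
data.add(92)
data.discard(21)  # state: {6, 7, 9, 59, 68, 76, 92}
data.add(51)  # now {6, 7, 9, 51, 59, 68, 76, 92}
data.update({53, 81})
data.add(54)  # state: {6, 7, 9, 51, 53, 54, 59, 68, 76, 81, 92}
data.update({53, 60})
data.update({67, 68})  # {6, 7, 9, 51, 53, 54, 59, 60, 67, 68, 76, 81, 92}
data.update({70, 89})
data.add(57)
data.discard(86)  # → {6, 7, 9, 51, 53, 54, 57, 59, 60, 67, 68, 70, 76, 81, 89, 92}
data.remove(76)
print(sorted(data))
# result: [6, 7, 9, 51, 53, 54, 57, 59, 60, 67, 68, 70, 81, 89, 92]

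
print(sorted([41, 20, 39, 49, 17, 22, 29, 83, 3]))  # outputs [3, 17, 20, 22, 29, 39, 41, 49, 83]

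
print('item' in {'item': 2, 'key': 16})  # True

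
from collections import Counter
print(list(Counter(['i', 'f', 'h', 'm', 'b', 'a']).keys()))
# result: ['i', 'f', 'h', 'm', 'b', 'a']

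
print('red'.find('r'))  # 0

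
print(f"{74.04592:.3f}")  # 74.046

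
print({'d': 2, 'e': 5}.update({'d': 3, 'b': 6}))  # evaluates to None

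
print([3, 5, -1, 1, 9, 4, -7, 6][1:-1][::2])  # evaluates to [5, 1, 4]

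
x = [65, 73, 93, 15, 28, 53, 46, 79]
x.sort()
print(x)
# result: [15, 28, 46, 53, 65, 73, 79, 93]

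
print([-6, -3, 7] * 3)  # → [-6, -3, 7, -6, -3, 7, -6, -3, 7]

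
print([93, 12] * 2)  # [93, 12, 93, 12]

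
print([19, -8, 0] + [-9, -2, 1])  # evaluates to [19, -8, 0, -9, -2, 1]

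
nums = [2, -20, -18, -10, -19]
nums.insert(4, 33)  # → [2, -20, -18, -10, 33, -19]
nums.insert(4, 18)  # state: [2, -20, -18, -10, 18, 33, -19]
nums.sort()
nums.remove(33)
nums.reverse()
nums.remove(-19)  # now [18, 2, -10, -18, -20]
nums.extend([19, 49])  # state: [18, 2, -10, -18, -20, 19, 49]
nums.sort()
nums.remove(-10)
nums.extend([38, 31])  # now [-20, -18, 2, 18, 19, 49, 38, 31]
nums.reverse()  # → [31, 38, 49, 19, 18, 2, -18, -20]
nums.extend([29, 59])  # [31, 38, 49, 19, 18, 2, -18, -20, 29, 59]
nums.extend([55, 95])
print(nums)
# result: [31, 38, 49, 19, 18, 2, -18, -20, 29, 59, 55, 95]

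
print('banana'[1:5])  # anan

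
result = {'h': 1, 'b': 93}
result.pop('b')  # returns 93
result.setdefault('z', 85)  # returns 85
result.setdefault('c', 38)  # 38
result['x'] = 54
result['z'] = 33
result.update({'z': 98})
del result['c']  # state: {'h': 1, 'z': 98, 'x': 54}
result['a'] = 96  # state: {'h': 1, 'z': 98, 'x': 54, 'a': 96}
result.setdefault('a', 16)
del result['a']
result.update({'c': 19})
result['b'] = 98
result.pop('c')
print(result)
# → {'h': 1, 'z': 98, 'x': 54, 'b': 98}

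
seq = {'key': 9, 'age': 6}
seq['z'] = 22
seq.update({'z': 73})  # {'key': 9, 'age': 6, 'z': 73}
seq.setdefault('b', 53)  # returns 53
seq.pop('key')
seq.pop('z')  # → 73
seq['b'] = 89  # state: {'age': 6, 'b': 89}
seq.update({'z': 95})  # {'age': 6, 'b': 89, 'z': 95}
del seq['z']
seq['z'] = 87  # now {'age': 6, 'b': 89, 'z': 87}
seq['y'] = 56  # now {'age': 6, 'b': 89, 'z': 87, 'y': 56}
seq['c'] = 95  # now {'age': 6, 'b': 89, 'z': 87, 'y': 56, 'c': 95}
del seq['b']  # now {'age': 6, 'z': 87, 'y': 56, 'c': 95}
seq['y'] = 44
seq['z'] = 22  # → {'age': 6, 'z': 22, 'y': 44, 'c': 95}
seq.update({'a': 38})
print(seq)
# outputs {'age': 6, 'z': 22, 'y': 44, 'c': 95, 'a': 38}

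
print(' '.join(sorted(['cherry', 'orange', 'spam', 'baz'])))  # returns baz cherry orange spam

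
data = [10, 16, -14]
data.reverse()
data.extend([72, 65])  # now [-14, 16, 10, 72, 65]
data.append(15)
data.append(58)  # [-14, 16, 10, 72, 65, 15, 58]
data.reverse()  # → [58, 15, 65, 72, 10, 16, -14]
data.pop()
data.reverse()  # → [16, 10, 72, 65, 15, 58]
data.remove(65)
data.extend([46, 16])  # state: [16, 10, 72, 15, 58, 46, 16]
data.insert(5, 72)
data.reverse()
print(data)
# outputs [16, 46, 72, 58, 15, 72, 10, 16]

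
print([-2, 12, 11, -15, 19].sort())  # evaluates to None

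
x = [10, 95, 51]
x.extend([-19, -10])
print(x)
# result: [10, 95, 51, -19, -10]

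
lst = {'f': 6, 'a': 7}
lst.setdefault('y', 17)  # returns 17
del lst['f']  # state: {'a': 7, 'y': 17}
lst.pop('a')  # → 7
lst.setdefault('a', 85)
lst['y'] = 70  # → {'y': 70, 'a': 85}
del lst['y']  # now {'a': 85}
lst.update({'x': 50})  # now {'a': 85, 'x': 50}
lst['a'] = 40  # {'a': 40, 'x': 50}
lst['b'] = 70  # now {'a': 40, 'x': 50, 'b': 70}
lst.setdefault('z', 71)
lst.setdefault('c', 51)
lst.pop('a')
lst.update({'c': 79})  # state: {'x': 50, 'b': 70, 'z': 71, 'c': 79}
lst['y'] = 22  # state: {'x': 50, 'b': 70, 'z': 71, 'c': 79, 'y': 22}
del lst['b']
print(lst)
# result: {'x': 50, 'z': 71, 'c': 79, 'y': 22}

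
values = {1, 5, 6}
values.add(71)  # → {1, 5, 6, 71}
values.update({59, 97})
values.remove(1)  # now {5, 6, 59, 71, 97}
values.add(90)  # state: {5, 6, 59, 71, 90, 97}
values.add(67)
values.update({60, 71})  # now {5, 6, 59, 60, 67, 71, 90, 97}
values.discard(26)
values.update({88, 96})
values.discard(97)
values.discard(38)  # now {5, 6, 59, 60, 67, 71, 88, 90, 96}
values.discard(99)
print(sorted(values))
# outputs [5, 6, 59, 60, 67, 71, 88, 90, 96]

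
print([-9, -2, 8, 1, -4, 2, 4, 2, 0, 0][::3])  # [-9, 1, 4, 0]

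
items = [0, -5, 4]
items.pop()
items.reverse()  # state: [-5, 0]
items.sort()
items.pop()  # 0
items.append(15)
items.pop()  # 15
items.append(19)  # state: [-5, 19]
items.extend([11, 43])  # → [-5, 19, 11, 43]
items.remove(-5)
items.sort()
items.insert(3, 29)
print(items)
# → [11, 19, 43, 29]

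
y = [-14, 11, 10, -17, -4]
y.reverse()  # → [-4, -17, 10, 11, -14]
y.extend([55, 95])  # [-4, -17, 10, 11, -14, 55, 95]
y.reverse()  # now [95, 55, -14, 11, 10, -17, -4]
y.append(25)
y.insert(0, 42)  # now [42, 95, 55, -14, 11, 10, -17, -4, 25]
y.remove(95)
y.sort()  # [-17, -14, -4, 10, 11, 25, 42, 55]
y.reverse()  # [55, 42, 25, 11, 10, -4, -14, -17]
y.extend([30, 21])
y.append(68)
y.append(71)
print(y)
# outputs [55, 42, 25, 11, 10, -4, -14, -17, 30, 21, 68, 71]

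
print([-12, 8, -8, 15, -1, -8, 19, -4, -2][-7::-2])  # [-8, -12]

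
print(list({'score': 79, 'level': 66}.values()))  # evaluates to [79, 66]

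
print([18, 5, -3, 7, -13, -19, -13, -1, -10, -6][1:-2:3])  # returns [5, -13, -1]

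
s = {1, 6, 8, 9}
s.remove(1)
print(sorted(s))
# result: [6, 8, 9]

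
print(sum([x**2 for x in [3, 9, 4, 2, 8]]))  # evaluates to 174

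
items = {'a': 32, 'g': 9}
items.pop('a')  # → 32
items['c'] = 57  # {'g': 9, 'c': 57}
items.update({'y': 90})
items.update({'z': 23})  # {'g': 9, 'c': 57, 'y': 90, 'z': 23}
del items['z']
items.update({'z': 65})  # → {'g': 9, 'c': 57, 'y': 90, 'z': 65}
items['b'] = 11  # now {'g': 9, 'c': 57, 'y': 90, 'z': 65, 'b': 11}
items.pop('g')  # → 9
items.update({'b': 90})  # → {'c': 57, 'y': 90, 'z': 65, 'b': 90}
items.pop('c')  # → 57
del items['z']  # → {'y': 90, 'b': 90}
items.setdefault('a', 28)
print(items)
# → {'y': 90, 'b': 90, 'a': 28}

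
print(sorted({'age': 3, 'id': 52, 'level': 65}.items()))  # [('age', 3), ('id', 52), ('level', 65)]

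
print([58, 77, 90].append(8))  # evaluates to None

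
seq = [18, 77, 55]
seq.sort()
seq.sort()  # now [18, 55, 77]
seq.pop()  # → 77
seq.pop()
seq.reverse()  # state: [18]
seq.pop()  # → 18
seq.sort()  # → []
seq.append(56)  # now [56]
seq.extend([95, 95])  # [56, 95, 95]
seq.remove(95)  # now [56, 95]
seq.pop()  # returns 95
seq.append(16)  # [56, 16]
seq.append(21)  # [56, 16, 21]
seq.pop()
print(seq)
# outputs [56, 16]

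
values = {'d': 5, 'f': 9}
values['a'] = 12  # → {'d': 5, 'f': 9, 'a': 12}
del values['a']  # {'d': 5, 'f': 9}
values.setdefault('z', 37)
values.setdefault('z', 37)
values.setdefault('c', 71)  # 71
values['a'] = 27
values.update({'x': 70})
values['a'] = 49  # {'d': 5, 'f': 9, 'z': 37, 'c': 71, 'a': 49, 'x': 70}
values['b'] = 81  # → {'d': 5, 'f': 9, 'z': 37, 'c': 71, 'a': 49, 'x': 70, 'b': 81}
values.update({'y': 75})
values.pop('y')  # 75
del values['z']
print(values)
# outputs {'d': 5, 'f': 9, 'c': 71, 'a': 49, 'x': 70, 'b': 81}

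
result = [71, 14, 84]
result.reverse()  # [84, 14, 71]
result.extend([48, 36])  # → [84, 14, 71, 48, 36]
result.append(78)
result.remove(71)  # [84, 14, 48, 36, 78]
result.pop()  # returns 78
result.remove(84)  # [14, 48, 36]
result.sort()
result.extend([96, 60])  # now [14, 36, 48, 96, 60]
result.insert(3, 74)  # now [14, 36, 48, 74, 96, 60]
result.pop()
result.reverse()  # [96, 74, 48, 36, 14]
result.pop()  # 14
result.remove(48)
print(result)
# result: [96, 74, 36]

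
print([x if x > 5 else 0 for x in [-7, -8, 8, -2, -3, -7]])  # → [0, 0, 8, 0, 0, 0]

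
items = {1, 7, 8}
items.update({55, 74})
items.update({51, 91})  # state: {1, 7, 8, 51, 55, 74, 91}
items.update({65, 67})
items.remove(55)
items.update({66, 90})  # {1, 7, 8, 51, 65, 66, 67, 74, 90, 91}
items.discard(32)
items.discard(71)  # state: {1, 7, 8, 51, 65, 66, 67, 74, 90, 91}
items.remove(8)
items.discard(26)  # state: {1, 7, 51, 65, 66, 67, 74, 90, 91}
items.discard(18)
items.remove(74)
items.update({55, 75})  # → {1, 7, 51, 55, 65, 66, 67, 75, 90, 91}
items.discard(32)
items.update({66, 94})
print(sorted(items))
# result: [1, 7, 51, 55, 65, 66, 67, 75, 90, 91, 94]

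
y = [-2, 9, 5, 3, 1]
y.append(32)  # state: [-2, 9, 5, 3, 1, 32]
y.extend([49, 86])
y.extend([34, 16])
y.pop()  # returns 16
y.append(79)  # [-2, 9, 5, 3, 1, 32, 49, 86, 34, 79]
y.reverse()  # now [79, 34, 86, 49, 32, 1, 3, 5, 9, -2]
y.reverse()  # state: [-2, 9, 5, 3, 1, 32, 49, 86, 34, 79]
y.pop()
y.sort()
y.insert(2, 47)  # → [-2, 1, 47, 3, 5, 9, 32, 34, 49, 86]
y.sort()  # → [-2, 1, 3, 5, 9, 32, 34, 47, 49, 86]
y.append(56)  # [-2, 1, 3, 5, 9, 32, 34, 47, 49, 86, 56]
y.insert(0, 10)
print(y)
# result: [10, -2, 1, 3, 5, 9, 32, 34, 47, 49, 86, 56]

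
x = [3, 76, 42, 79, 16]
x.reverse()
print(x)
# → [16, 79, 42, 76, 3]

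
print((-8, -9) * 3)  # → (-8, -9, -8, -9, -8, -9)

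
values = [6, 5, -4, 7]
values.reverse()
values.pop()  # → 6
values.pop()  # 5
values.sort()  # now [-4, 7]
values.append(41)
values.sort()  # [-4, 7, 41]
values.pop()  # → 41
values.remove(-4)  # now [7]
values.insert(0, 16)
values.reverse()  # [7, 16]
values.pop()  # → 16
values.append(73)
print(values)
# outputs [7, 73]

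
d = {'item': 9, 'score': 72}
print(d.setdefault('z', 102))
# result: 102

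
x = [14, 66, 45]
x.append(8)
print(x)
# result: [14, 66, 45, 8]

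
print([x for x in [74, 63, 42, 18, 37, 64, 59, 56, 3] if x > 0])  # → [74, 63, 42, 18, 37, 64, 59, 56, 3]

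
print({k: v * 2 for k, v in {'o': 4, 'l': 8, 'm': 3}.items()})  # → {'o': 8, 'l': 16, 'm': 6}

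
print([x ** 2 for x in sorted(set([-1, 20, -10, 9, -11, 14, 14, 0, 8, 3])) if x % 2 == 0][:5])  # [100, 0, 64, 196, 400]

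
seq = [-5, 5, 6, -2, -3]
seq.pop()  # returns -3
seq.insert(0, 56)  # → [56, -5, 5, 6, -2]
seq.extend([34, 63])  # [56, -5, 5, 6, -2, 34, 63]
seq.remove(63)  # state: [56, -5, 5, 6, -2, 34]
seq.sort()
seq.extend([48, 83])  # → [-5, -2, 5, 6, 34, 56, 48, 83]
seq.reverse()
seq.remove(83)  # [48, 56, 34, 6, 5, -2, -5]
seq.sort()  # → [-5, -2, 5, 6, 34, 48, 56]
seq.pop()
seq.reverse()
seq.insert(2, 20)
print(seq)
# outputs [48, 34, 20, 6, 5, -2, -5]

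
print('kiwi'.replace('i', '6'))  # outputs k6w6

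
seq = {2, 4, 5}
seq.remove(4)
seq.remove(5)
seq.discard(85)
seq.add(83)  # {2, 83}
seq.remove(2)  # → {83}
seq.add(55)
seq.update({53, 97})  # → {53, 55, 83, 97}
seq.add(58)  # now {53, 55, 58, 83, 97}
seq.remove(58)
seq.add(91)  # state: {53, 55, 83, 91, 97}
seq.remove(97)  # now {53, 55, 83, 91}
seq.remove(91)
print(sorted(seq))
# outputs [53, 55, 83]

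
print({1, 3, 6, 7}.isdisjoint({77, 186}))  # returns True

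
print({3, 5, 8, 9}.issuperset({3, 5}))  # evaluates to True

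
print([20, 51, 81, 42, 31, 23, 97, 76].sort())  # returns None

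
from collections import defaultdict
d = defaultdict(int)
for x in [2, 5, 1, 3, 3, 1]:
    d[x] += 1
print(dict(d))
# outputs {2: 1, 5: 1, 1: 2, 3: 2}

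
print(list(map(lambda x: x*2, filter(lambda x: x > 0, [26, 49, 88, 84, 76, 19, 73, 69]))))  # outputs [52, 98, 176, 168, 152, 38, 146, 138]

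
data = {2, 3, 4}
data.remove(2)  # {3, 4}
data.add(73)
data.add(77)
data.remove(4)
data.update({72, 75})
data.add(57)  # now {3, 57, 72, 73, 75, 77}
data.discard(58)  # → {3, 57, 72, 73, 75, 77}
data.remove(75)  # {3, 57, 72, 73, 77}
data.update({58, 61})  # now {3, 57, 58, 61, 72, 73, 77}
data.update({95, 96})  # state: {3, 57, 58, 61, 72, 73, 77, 95, 96}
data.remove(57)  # {3, 58, 61, 72, 73, 77, 95, 96}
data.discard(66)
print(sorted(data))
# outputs [3, 58, 61, 72, 73, 77, 95, 96]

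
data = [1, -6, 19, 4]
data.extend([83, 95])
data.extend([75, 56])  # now [1, -6, 19, 4, 83, 95, 75, 56]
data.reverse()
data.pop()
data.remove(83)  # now [56, 75, 95, 4, 19, -6]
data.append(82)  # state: [56, 75, 95, 4, 19, -6, 82]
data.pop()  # 82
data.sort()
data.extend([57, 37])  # [-6, 4, 19, 56, 75, 95, 57, 37]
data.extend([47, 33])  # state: [-6, 4, 19, 56, 75, 95, 57, 37, 47, 33]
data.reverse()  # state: [33, 47, 37, 57, 95, 75, 56, 19, 4, -6]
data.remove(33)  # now [47, 37, 57, 95, 75, 56, 19, 4, -6]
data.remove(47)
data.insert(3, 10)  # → [37, 57, 95, 10, 75, 56, 19, 4, -6]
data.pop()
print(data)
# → [37, 57, 95, 10, 75, 56, 19, 4]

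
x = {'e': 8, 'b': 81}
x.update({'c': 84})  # {'e': 8, 'b': 81, 'c': 84}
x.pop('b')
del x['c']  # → {'e': 8}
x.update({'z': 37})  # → {'e': 8, 'z': 37}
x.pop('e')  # 8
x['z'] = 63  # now {'z': 63}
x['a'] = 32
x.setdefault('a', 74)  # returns 32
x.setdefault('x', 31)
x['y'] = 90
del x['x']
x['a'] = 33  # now {'z': 63, 'a': 33, 'y': 90}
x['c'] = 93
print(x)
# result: {'z': 63, 'a': 33, 'y': 90, 'c': 93}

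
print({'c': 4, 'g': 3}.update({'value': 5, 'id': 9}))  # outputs None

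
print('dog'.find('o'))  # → 1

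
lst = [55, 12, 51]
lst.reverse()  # [51, 12, 55]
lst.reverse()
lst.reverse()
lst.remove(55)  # [51, 12]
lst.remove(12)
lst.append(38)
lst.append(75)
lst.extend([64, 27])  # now [51, 38, 75, 64, 27]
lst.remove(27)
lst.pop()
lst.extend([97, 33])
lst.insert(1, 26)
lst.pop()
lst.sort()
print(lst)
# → [26, 38, 51, 75, 97]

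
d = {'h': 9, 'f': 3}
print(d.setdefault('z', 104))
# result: 104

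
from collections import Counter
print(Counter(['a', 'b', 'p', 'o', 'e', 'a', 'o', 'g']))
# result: Counter({'a': 2, 'o': 2, 'b': 1, 'p': 1, 'e': 1, 'g': 1})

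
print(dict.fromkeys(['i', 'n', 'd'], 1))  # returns {'i': 1, 'n': 1, 'd': 1}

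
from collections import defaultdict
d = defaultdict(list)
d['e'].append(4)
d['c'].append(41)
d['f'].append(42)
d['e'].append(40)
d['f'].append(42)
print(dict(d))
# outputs {'e': [4, 40], 'c': [41], 'f': [42, 42]}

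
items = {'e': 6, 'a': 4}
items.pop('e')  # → 6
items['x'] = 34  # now {'a': 4, 'x': 34}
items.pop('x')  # 34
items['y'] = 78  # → {'a': 4, 'y': 78}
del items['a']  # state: {'y': 78}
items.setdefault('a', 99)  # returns 99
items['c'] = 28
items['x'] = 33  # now {'y': 78, 'a': 99, 'c': 28, 'x': 33}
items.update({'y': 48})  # {'y': 48, 'a': 99, 'c': 28, 'x': 33}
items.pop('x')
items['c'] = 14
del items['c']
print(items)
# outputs {'y': 48, 'a': 99}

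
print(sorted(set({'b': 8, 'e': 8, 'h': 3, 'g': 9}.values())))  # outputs [3, 8, 9]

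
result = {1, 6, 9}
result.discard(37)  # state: {1, 6, 9}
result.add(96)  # {1, 6, 9, 96}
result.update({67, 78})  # {1, 6, 9, 67, 78, 96}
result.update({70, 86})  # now {1, 6, 9, 67, 70, 78, 86, 96}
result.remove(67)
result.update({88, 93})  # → {1, 6, 9, 70, 78, 86, 88, 93, 96}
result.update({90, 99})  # {1, 6, 9, 70, 78, 86, 88, 90, 93, 96, 99}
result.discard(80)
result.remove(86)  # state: {1, 6, 9, 70, 78, 88, 90, 93, 96, 99}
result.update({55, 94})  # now {1, 6, 9, 55, 70, 78, 88, 90, 93, 94, 96, 99}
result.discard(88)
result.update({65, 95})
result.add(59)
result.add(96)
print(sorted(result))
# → [1, 6, 9, 55, 59, 65, 70, 78, 90, 93, 94, 95, 96, 99]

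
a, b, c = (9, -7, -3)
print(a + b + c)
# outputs -1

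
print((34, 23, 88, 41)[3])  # 41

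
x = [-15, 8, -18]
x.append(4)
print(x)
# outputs [-15, 8, -18, 4]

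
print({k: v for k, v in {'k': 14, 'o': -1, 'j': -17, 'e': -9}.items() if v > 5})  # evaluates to {'k': 14}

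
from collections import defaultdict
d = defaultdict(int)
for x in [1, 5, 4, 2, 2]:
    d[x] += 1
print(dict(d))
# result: {1: 1, 5: 1, 4: 1, 2: 2}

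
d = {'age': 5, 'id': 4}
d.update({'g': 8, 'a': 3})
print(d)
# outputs {'age': 5, 'id': 4, 'g': 8, 'a': 3}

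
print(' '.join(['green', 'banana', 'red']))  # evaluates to green banana red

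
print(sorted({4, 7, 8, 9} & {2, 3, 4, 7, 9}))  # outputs [4, 7, 9]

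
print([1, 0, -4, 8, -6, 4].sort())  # None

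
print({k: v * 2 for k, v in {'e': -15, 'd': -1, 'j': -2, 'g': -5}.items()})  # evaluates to {'e': -30, 'd': -2, 'j': -4, 'g': -10}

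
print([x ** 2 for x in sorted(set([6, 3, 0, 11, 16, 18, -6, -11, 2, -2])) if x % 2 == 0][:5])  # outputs [36, 4, 0, 4, 36]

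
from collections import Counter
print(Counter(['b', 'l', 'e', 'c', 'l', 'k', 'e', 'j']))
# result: Counter({'l': 2, 'e': 2, 'b': 1, 'c': 1, 'k': 1, 'j': 1})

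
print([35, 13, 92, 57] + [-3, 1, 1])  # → [35, 13, 92, 57, -3, 1, 1]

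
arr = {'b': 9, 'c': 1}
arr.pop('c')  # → 1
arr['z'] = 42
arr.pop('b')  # 9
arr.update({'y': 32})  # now {'z': 42, 'y': 32}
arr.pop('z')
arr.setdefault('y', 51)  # 32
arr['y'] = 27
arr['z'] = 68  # {'y': 27, 'z': 68}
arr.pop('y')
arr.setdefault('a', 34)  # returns 34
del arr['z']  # {'a': 34}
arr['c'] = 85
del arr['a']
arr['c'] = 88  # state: {'c': 88}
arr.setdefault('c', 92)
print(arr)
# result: {'c': 88}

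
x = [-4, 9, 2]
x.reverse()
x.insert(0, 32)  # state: [32, 2, 9, -4]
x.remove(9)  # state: [32, 2, -4]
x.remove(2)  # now [32, -4]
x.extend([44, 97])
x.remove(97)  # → [32, -4, 44]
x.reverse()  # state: [44, -4, 32]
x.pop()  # 32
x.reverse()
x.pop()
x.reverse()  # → [-4]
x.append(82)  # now [-4, 82]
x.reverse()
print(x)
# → [82, -4]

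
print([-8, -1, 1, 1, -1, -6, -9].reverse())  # None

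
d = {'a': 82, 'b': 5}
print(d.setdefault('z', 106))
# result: 106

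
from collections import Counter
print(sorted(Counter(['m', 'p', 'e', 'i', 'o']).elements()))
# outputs ['e', 'i', 'm', 'o', 'p']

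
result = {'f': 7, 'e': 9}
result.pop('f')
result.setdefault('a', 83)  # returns 83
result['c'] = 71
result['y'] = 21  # {'e': 9, 'a': 83, 'c': 71, 'y': 21}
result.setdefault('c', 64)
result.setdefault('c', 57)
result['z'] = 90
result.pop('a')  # 83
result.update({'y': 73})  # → {'e': 9, 'c': 71, 'y': 73, 'z': 90}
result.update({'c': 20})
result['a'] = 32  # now {'e': 9, 'c': 20, 'y': 73, 'z': 90, 'a': 32}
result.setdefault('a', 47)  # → 32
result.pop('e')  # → 9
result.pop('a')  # 32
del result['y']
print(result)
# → {'c': 20, 'z': 90}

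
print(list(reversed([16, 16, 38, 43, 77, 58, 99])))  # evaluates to [99, 58, 77, 43, 38, 16, 16]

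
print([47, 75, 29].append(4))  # None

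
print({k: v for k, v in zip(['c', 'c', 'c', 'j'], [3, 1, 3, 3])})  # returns {'c': 3, 'j': 3}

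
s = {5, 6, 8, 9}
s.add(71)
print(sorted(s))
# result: [5, 6, 8, 9, 71]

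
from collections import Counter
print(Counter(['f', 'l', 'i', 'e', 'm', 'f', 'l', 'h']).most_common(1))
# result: [('f', 2)]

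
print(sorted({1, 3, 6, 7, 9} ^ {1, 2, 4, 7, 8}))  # [2, 3, 4, 6, 8, 9]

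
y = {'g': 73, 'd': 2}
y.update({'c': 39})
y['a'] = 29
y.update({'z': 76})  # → {'g': 73, 'd': 2, 'c': 39, 'a': 29, 'z': 76}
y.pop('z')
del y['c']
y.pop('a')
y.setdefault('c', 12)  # 12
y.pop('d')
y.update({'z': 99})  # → {'g': 73, 'c': 12, 'z': 99}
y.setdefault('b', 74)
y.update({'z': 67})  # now {'g': 73, 'c': 12, 'z': 67, 'b': 74}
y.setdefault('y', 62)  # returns 62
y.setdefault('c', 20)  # 12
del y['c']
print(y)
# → {'g': 73, 'z': 67, 'b': 74, 'y': 62}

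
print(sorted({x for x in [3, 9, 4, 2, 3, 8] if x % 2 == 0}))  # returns [2, 4, 8]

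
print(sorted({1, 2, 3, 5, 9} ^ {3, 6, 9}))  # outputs [1, 2, 5, 6]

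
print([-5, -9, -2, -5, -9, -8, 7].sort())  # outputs None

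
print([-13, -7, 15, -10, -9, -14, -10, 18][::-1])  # [18, -10, -14, -9, -10, 15, -7, -13]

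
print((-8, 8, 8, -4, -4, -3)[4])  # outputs -4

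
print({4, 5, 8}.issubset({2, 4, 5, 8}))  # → True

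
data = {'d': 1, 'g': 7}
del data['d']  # {'g': 7}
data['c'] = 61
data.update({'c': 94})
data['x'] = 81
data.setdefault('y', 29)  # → 29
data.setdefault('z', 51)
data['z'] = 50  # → {'g': 7, 'c': 94, 'x': 81, 'y': 29, 'z': 50}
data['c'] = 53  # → {'g': 7, 'c': 53, 'x': 81, 'y': 29, 'z': 50}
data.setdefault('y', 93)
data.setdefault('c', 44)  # 53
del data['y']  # {'g': 7, 'c': 53, 'x': 81, 'z': 50}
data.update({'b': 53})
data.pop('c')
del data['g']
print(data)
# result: {'x': 81, 'z': 50, 'b': 53}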